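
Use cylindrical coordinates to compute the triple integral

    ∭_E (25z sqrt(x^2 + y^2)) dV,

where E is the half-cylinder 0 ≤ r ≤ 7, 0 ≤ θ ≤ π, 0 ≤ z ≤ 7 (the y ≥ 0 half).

In cylindrical coordinates, x = r cos(θ), y = r sin(θ), z = z, and dV = r dr dθ dz.

The integrand becomes 25r z, so

    ∭_E (25z sqrt(x^2 + y^2)) dV = ∫_{0}^{π} ∫_{0}^{7} ∫_{0}^{7} (25r z) · r dz dr dθ.

Inner (z): 1225r^2/2.
Middle (r from 0 to 7): 420175/6.
Outer (θ): 420175π/6.

Therefore the triple integral equals 420175π/6.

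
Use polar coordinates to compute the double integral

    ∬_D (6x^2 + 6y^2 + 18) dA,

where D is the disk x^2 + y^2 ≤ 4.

The region D is 0 ≤ r ≤ 2, 0 ≤ θ ≤ 2π in polar coordinates, where x = r cos(θ), y = r sin(θ), and dA = r dr dθ.

Under the substitution, the integrand becomes 6r^2 + 18, so

    ∬_D (6x^2 + 6y^2 + 18) dA = ∫_{0}^{2π} ∫_{0}^{2} (6r^2 + 18) · r dr dθ.

Inner integral (in r): ∫_{0}^{2} (6r^2 + 18) · r dr = 60.

Outer integral (in θ): ∫_{0}^{2π} (60) dθ = 120π.

Therefore ∬_D (6x^2 + 6y^2 + 18) dA = 120π.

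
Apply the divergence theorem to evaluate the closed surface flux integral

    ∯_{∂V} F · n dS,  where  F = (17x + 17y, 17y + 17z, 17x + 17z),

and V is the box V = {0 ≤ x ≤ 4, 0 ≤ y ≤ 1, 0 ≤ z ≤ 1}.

By the divergence theorem,

    ∯_{∂V} F · n dS = ∭_V (∇ · F) dV.

Compute the divergence:
    ∇ · F = ∂F_x/∂x + ∂F_y/∂y + ∂F_z/∂z = 17 + 17 + 17 = 51.

V is a rectangular box, so dV = dx dy dz with 0 ≤ x ≤ 4, 0 ≤ y ≤ 1, 0 ≤ z ≤ 1.

Integrate (51) over V as an iterated integral:

    ∭_V (∇·F) dV = ∫_0^{4} ∫_0^{1} ∫_0^{1} (51) dz dy dx.

Inner (z from 0 to 1): 51.
Middle (y from 0 to 1): 51.
Outer (x from 0 to 4): 204.

Therefore ∯_{∂V} F · n dS = 204.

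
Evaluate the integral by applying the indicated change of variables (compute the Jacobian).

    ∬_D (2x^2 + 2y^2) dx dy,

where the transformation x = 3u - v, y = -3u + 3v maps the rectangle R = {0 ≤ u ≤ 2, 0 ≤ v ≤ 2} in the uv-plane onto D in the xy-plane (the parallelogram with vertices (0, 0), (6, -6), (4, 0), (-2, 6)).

Compute the Jacobian determinant of (x, y) with respect to (u, v):

    ∂(x,y)/∂(u,v) = | 3  -1 | = (3)(3) - (-1)(-3) = 6.
                   | -3  3 |

Its absolute value is |J| = 6 (the area scaling factor).

Substituting x = 3u - v, y = -3u + 3v into the integrand,

    2x^2 + 2y^2 → 36u^2 - 48u v + 20v^2,

so the integral becomes

    ∬_R (36u^2 - 48u v + 20v^2) · |J| du dv = ∫_0^2 ∫_0^2 (216u^2 - 288u v + 120v^2) dv du.

Inner (v): 432u^2 - 576u + 320.
Outer (u): 640.

Therefore ∬_D (2x^2 + 2y^2) dx dy = 640.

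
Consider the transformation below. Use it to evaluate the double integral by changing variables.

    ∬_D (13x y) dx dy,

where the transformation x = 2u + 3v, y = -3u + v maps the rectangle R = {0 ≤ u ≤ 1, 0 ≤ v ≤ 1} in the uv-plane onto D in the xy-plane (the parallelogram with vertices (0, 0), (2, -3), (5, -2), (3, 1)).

Compute the Jacobian determinant of (x, y) with respect to (u, v):

    ∂(x,y)/∂(u,v) = | 2  3 | = (2)(1) - (3)(-3) = 11.
                   | -3  1 |

Its absolute value is |J| = 11 (the area scaling factor).

Substituting x = 2u + 3v, y = -3u + v into the integrand,

    13x y → -78u^2 - 91u v + 39v^2,

so the integral becomes

    ∬_R (-78u^2 - 91u v + 39v^2) · |J| du dv = ∫_0^1 ∫_0^1 (-858u^2 - 1001u v + 429v^2) dv du.

Inner (v): -858u^2 - 1001u/2 + 143.
Outer (u): -1573/4.

Therefore ∬_D (13x y) dx dy = -1573/4.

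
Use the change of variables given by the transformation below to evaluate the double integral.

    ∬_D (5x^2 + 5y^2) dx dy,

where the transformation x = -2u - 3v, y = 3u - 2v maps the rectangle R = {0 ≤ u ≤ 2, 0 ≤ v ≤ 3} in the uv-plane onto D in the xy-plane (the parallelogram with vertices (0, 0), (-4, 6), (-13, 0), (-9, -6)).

Compute the Jacobian determinant of (x, y) with respect to (u, v):

    ∂(x,y)/∂(u,v) = | -2  -3 | = (-2)(-2) - (-3)(3) = 13.
                   | 3  -2 |

Its absolute value is |J| = 13 (the area scaling factor).

Substituting x = -2u - 3v, y = 3u - 2v into the integrand,

    5x^2 + 5y^2 → 65u^2 + 65v^2,

so the integral becomes

    ∬_R (65u^2 + 65v^2) · |J| du dv = ∫_0^2 ∫_0^3 (845u^2 + 845v^2) dv du.

Inner (v): 2535u^2 + 7605.
Outer (u): 21970.

Therefore ∬_D (5x^2 + 5y^2) dx dy = 21970.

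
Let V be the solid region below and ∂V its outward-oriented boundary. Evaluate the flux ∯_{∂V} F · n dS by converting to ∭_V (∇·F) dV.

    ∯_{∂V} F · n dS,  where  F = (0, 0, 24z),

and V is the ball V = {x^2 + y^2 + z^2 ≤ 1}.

By the divergence theorem,

    ∯_{∂V} F · n dS = ∭_V (∇ · F) dV.

Compute the divergence:
    ∇ · F = ∂F_x/∂x + ∂F_y/∂y + ∂F_z/∂z = 0 + 0 + 24 = 24.

In spherical coordinates, x = ρ sin(φ) cos(θ), y = ρ sin(φ) sin(θ), z = ρ cos(φ), dV = ρ^2 sin(φ) dρ dφ dθ, with 0 ≤ ρ ≤ 1, 0 ≤ φ ≤ π, 0 ≤ θ ≤ 2π.

The integrand, after substitution and multiplying by the volume element, becomes (24) · ρ^2 sin(φ), so

    ∭_V (∇·F) dV = ∫_0^{2π} ∫_0^{π} ∫_0^{1} (24) · ρ^2 sin(φ) dρ dφ dθ.

Inner (ρ from 0 to 1): 8sin(φ).
Middle (φ from 0 to π): 16.
Outer (θ from 0 to 2π): 32π.

Therefore ∯_{∂V} F · n dS = 32π.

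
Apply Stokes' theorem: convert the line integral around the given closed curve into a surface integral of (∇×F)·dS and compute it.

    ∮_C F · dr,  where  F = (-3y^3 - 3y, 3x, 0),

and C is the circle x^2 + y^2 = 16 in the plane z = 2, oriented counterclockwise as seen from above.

Let S be the flat disk x^2 + y^2 ≤ 16 in the plane z = 2, with upward unit normal n̂ = ẑ. By Stokes' theorem,

    ∮_C F · dr = ∬_S (∇ × F) · n̂ dS = ∬_D (curl F)_z dA,

where D is the disk x^2 + y^2 ≤ 16.

Compute the curl of F = (-3y^3 - 3y, 3x, 0):
    (∇ × F)_x = ∂F_z/∂y - ∂F_y/∂z = 0,
    (∇ × F)_y = ∂F_x/∂z - ∂F_z/∂x = 0,
    (∇ × F)_z = ∂F_y/∂x - ∂F_x/∂y = 9y^2 + 6.

On z = 2, (curl F)_z = 9y^2 + 6.

Convert to polar (x = r cos θ, y = r sin θ, dA = r dr dθ); the integrand becomes 9r^2sin(θ)^2 + 6, so

    ∬_D (curl F)_z dA = ∫_0^{2π} ∫_0^{4} (9r^2sin(θ)^2 + 6) · r dr dθ.

Inner (r from 0 to 4): 576sin(θ)^2 + 48.
Outer (θ from 0 to 2π): 672π.

Therefore ∮_C F · dr = 672π.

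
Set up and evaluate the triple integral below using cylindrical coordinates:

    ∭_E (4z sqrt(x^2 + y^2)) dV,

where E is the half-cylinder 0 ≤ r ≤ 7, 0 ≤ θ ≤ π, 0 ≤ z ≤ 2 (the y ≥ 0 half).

In cylindrical coordinates, x = r cos(θ), y = r sin(θ), z = z, and dV = r dr dθ dz.

The integrand becomes 4r z, so

    ∭_E (4z sqrt(x^2 + y^2)) dV = ∫_{0}^{π} ∫_{0}^{7} ∫_{0}^{2} (4r z) · r dz dr dθ.

Inner (z): 8r^2.
Middle (r from 0 to 7): 2744/3.
Outer (θ): 2744π/3.

Therefore the triple integral equals 2744π/3.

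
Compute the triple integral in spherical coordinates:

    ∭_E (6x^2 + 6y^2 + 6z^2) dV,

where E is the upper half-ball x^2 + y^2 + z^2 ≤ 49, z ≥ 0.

In spherical coordinates, x = ρ sin(φ) cos(θ), y = ρ sin(φ) sin(θ), z = ρ cos(φ), and dV = ρ^2 sin(φ) dρ dφ dθ.

The integrand becomes 6ρ^2, so

    ∭_E (6x^2 + 6y^2 + 6z^2) dV = ∫_{0}^{2π} ∫_{0}^{π/2} ∫_{0}^{7} (6ρ^2) · ρ^2 sin(φ) dρ dφ dθ.

Inner (ρ): 100842sin(φ)/5.
Middle (φ): 100842/5.
Outer (θ): 201684π/5.

Therefore the triple integral equals 201684π/5.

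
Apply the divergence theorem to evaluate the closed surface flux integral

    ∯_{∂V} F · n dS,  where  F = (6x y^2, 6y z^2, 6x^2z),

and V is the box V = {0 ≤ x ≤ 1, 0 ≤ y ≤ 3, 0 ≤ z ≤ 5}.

By the divergence theorem,

    ∯_{∂V} F · n dS = ∭_V (∇ · F) dV.

Compute the divergence:
    ∇ · F = ∂F_x/∂x + ∂F_y/∂y + ∂F_z/∂z = 6y^2 + 6z^2 + 6x^2 = 6x^2 + 6y^2 + 6z^2.

V is a rectangular box, so dV = dx dy dz with 0 ≤ x ≤ 1, 0 ≤ y ≤ 3, 0 ≤ z ≤ 5.

Integrate (6x^2 + 6y^2 + 6z^2) over V as an iterated integral:

    ∭_V (∇·F) dV = ∫_0^{1} ∫_0^{3} ∫_0^{5} (6x^2 + 6y^2 + 6z^2) dz dy dx.

Inner (z from 0 to 5): 30x^2 + 30y^2 + 250.
Middle (y from 0 to 3): 90x^2 + 1020.
Outer (x from 0 to 1): 1050.

Therefore ∯_{∂V} F · n dS = 1050.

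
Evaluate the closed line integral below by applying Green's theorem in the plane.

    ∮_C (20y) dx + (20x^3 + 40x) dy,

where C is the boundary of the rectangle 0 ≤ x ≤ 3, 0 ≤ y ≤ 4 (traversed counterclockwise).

Green's theorem converts the closed line integral into a double integral over the enclosed region D:

    ∮_C P dx + Q dy = ∬_D (∂Q/∂x - ∂P/∂y) dA.

Here P = 20y, Q = 20x^3 + 40x, so

    ∂Q/∂x = 60x^2 + 40,    ∂P/∂y = 20,
    ∂Q/∂x - ∂P/∂y = 60x^2 + 20.

D is the region 0 ≤ x ≤ 3, 0 ≤ y ≤ 4. Evaluating the double integral:

    ∬_D (60x^2 + 20) dA = ∫_0^{3} ∫_0^{4} (60x^2 + 20) dy dx.

Inner (y from 0 to 4): 240x^2 + 80.
Outer (x from 0 to 3): 2400.

Therefore ∮_C P dx + Q dy = 2400.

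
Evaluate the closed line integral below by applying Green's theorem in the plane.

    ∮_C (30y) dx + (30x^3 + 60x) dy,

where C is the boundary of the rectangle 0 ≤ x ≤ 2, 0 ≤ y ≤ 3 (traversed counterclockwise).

Green's theorem converts the closed line integral into a double integral over the enclosed region D:

    ∮_C P dx + Q dy = ∬_D (∂Q/∂x - ∂P/∂y) dA.

Here P = 30y, Q = 30x^3 + 60x, so

    ∂Q/∂x = 90x^2 + 60,    ∂P/∂y = 30,
    ∂Q/∂x - ∂P/∂y = 90x^2 + 30.

D is the region 0 ≤ x ≤ 2, 0 ≤ y ≤ 3. Evaluating the double integral:

    ∬_D (90x^2 + 30) dA = ∫_0^{2} ∫_0^{3} (90x^2 + 30) dy dx.

Inner (y from 0 to 3): 270x^2 + 90.
Outer (x from 0 to 2): 900.

Therefore ∮_C P dx + Q dy = 900.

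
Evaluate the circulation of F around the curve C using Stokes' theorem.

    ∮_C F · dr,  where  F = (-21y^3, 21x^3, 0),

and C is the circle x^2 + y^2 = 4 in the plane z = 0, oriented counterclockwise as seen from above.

Let S be the flat disk x^2 + y^2 ≤ 4 in the plane z = 0, with upward unit normal n̂ = ẑ. By Stokes' theorem,

    ∮_C F · dr = ∬_S (∇ × F) · n̂ dS = ∬_D (curl F)_z dA,

where D is the disk x^2 + y^2 ≤ 4.

Compute the curl of F = (-21y^3, 21x^3, 0):
    (∇ × F)_x = ∂F_z/∂y - ∂F_y/∂z = 0,
    (∇ × F)_y = ∂F_x/∂z - ∂F_z/∂x = 0,
    (∇ × F)_z = ∂F_y/∂x - ∂F_x/∂y = 63x^2 + 63y^2.

On z = 0, (curl F)_z = 63x^2 + 63y^2.

Convert to polar (x = r cos θ, y = r sin θ, dA = r dr dθ); the integrand becomes 63r^2, so

    ∬_D (curl F)_z dA = ∫_0^{2π} ∫_0^{2} (63r^2) · r dr dθ.

Inner (r from 0 to 2): 252.
Outer (θ from 0 to 2π): 504π.

Therefore ∮_C F · dr = 504π.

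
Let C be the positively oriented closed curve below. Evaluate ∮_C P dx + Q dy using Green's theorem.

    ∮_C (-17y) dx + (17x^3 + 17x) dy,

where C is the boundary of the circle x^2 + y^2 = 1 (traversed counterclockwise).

Green's theorem converts the closed line integral into a double integral over the enclosed region D:

    ∮_C P dx + Q dy = ∬_D (∂Q/∂x - ∂P/∂y) dA.

Here P = -17y, Q = 17x^3 + 17x, so

    ∂Q/∂x = 51x^2 + 17,    ∂P/∂y = -17,
    ∂Q/∂x - ∂P/∂y = 51x^2 + 34.

D is the region x^2 + y^2 ≤ 1. Evaluating the double integral:

In polar coordinates (x = r cos θ, y = r sin θ, dA = r dr dθ) the integrand becomes 51r^2cos(θ)^2 + 34, so

    ∬_D (51x^2 + 34) dA = ∫_0^{2π} ∫_0^{1} (51r^2cos(θ)^2 + 34) · r dr dθ.

Inner (r from 0 to 1): 51cos(θ)^2/4 + 17.
Outer (θ from 0 to 2π): 187π/4.

Therefore ∮_C P dx + Q dy = 187π/4.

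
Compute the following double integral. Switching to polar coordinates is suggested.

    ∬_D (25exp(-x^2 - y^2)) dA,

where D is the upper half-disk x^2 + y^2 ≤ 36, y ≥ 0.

The region D is 0 ≤ r ≤ 6, 0 ≤ θ ≤ π in polar coordinates, where x = r cos(θ), y = r sin(θ), and dA = r dr dθ.

Under the substitution, the integrand becomes 25exp(-r^2), so

    ∬_D (25exp(-x^2 - y^2)) dA = ∫_{0}^{π} ∫_{0}^{6} (25exp(-r^2)) · r dr dθ.

Inner integral (in r): ∫_{0}^{6} (25exp(-r^2)) · r dr = 25/2 - 25exp(-36)/2.

Outer integral (in θ): ∫_{0}^{π} (25/2 - 25exp(-36)/2) dθ = -25π (1 - exp(36))exp(-36)/2.

Therefore ∬_D (25exp(-x^2 - y^2)) dA = -25π (1 - exp(36))exp(-36)/2.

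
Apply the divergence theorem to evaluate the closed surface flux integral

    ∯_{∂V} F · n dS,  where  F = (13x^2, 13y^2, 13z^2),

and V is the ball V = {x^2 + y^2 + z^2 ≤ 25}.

By the divergence theorem,

    ∯_{∂V} F · n dS = ∭_V (∇ · F) dV.

Compute the divergence:
    ∇ · F = ∂F_x/∂x + ∂F_y/∂y + ∂F_z/∂z = 26x + 26y + 26z.

In spherical coordinates, x = ρ sin(φ) cos(θ), y = ρ sin(φ) sin(θ), z = ρ cos(φ), dV = ρ^2 sin(φ) dρ dφ dθ, with 0 ≤ ρ ≤ 5, 0 ≤ φ ≤ π, 0 ≤ θ ≤ 2π.

The integrand, after substitution and multiplying by the volume element, becomes (26ρ (sqrt(2)sin(φ)sin(θ + π/4) + cos(φ))) · ρ^2 sin(φ), so

    ∭_V (∇·F) dV = ∫_0^{2π} ∫_0^{π} ∫_0^{5} (26ρ (sqrt(2)sin(φ)sin(θ + π/4) + cos(φ))) · ρ^2 sin(φ) dρ dφ dθ.

Inner (ρ from 0 to 5): 8125(sqrt(2)sin(φ)sin(θ + π/4) + cos(φ))sin(φ)/2.
Middle (φ from 0 to π): 8125sqrt(2)π sin(θ + π/4)/4.
Outer (θ from 0 to 2π): 0.

Therefore ∯_{∂V} F · n dS = 0.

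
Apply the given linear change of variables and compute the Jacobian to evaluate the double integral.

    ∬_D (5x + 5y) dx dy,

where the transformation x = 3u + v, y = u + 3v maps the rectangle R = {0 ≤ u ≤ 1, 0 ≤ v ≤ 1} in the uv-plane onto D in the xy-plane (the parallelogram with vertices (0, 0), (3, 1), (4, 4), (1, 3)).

Compute the Jacobian determinant of (x, y) with respect to (u, v):

    ∂(x,y)/∂(u,v) = | 3  1 | = (3)(3) - (1)(1) = 8.
                   | 1  3 |

Its absolute value is |J| = 8 (the area scaling factor).

Substituting x = 3u + v, y = u + 3v into the integrand,

    5x + 5y → 20u + 20v,

so the integral becomes

    ∬_R (20u + 20v) · |J| du dv = ∫_0^1 ∫_0^1 (160u + 160v) dv du.

Inner (v): 160u + 80.
Outer (u): 160.

Therefore ∬_D (5x + 5y) dx dy = 160.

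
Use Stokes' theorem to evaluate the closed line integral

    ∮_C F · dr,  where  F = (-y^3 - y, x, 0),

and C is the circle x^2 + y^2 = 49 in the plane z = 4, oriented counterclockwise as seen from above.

Let S be the flat disk x^2 + y^2 ≤ 49 in the plane z = 4, with upward unit normal n̂ = ẑ. By Stokes' theorem,

    ∮_C F · dr = ∬_S (∇ × F) · n̂ dS = ∬_D (curl F)_z dA,

where D is the disk x^2 + y^2 ≤ 49.

Compute the curl of F = (-y^3 - y, x, 0):
    (∇ × F)_x = ∂F_z/∂y - ∂F_y/∂z = 0,
    (∇ × F)_y = ∂F_x/∂z - ∂F_z/∂x = 0,
    (∇ × F)_z = ∂F_y/∂x - ∂F_x/∂y = 3y^2 + 2.

On z = 4, (curl F)_z = 3y^2 + 2.

Convert to polar (x = r cos θ, y = r sin θ, dA = r dr dθ); the integrand becomes 3r^2sin(θ)^2 + 2, so

    ∬_D (curl F)_z dA = ∫_0^{2π} ∫_0^{7} (3r^2sin(θ)^2 + 2) · r dr dθ.

Inner (r from 0 to 7): 7203sin(θ)^2/4 + 49.
Outer (θ from 0 to 2π): 7595π/4.

Therefore ∮_C F · dr = 7595π/4.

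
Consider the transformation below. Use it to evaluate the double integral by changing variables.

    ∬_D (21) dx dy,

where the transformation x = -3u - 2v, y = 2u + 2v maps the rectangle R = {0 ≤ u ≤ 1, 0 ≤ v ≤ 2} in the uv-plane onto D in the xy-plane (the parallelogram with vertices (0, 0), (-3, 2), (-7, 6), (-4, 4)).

Compute the Jacobian determinant of (x, y) with respect to (u, v):

    ∂(x,y)/∂(u,v) = | -3  -2 | = (-3)(2) - (-2)(2) = -2.
                   | 2  2 |

Its absolute value is |J| = 2 (the area scaling factor).

Substituting x = -3u - 2v, y = 2u + 2v into the integrand,

    21 → 21,

so the integral becomes

    ∬_R (21) · |J| du dv = ∫_0^1 ∫_0^2 (42) dv du.

Inner (v): 84.
Outer (u): 84.

Therefore ∬_D (21) dx dy = 84.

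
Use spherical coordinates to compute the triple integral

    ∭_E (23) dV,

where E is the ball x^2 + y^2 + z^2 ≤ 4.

In spherical coordinates, x = ρ sin(φ) cos(θ), y = ρ sin(φ) sin(θ), z = ρ cos(φ), and dV = ρ^2 sin(φ) dρ dφ dθ.

The integrand becomes 23, so

    ∭_E (23) dV = ∫_{0}^{2π} ∫_{0}^{π} ∫_{0}^{2} (23) · ρ^2 sin(φ) dρ dφ dθ.

Inner (ρ): 184sin(φ)/3.
Middle (φ): 368/3.
Outer (θ): 736π/3.

Therefore the triple integral equals 736π/3.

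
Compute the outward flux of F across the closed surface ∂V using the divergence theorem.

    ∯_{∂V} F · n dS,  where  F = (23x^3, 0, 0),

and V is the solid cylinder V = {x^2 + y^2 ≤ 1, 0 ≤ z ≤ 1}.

By the divergence theorem,

    ∯_{∂V} F · n dS = ∭_V (∇ · F) dV.

Compute the divergence:
    ∇ · F = ∂F_x/∂x + ∂F_y/∂y + ∂F_z/∂z = 69x^2 + 0 + 0 = 69x^2.

In cylindrical coordinates, x = r cos(θ), y = r sin(θ), z = z, dV = r dr dθ dz, with 0 ≤ r ≤ 1, 0 ≤ θ ≤ 2π, 0 ≤ z ≤ 1.

The integrand, after substitution and multiplying by the volume element, becomes (69r^2cos(θ)^2) · r, so

    ∭_V (∇·F) dV = ∫_0^{2π} ∫_0^{1} ∫_0^{1} (69r^2cos(θ)^2) · r dz dr dθ.

Inner (z from 0 to 1): 69r^3cos(θ)^2.
Middle (r from 0 to 1): 69cos(θ)^2/4.
Outer (θ from 0 to 2π): 69π/4.

Therefore ∯_{∂V} F · n dS = 69π/4.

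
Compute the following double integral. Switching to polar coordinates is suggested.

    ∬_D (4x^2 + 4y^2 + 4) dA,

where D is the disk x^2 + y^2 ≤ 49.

The region D is 0 ≤ r ≤ 7, 0 ≤ θ ≤ 2π in polar coordinates, where x = r cos(θ), y = r sin(θ), and dA = r dr dθ.

Under the substitution, the integrand becomes 4r^2 + 4, so

    ∬_D (4x^2 + 4y^2 + 4) dA = ∫_{0}^{2π} ∫_{0}^{7} (4r^2 + 4) · r dr dθ.

Inner integral (in r): ∫_{0}^{7} (4r^2 + 4) · r dr = 2499.

Outer integral (in θ): ∫_{0}^{2π} (2499) dθ = 4998π.

Therefore ∬_D (4x^2 + 4y^2 + 4) dA = 4998π.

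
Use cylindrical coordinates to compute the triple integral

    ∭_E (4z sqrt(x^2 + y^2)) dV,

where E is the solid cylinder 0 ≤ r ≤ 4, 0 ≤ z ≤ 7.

In cylindrical coordinates, x = r cos(θ), y = r sin(θ), z = z, and dV = r dr dθ dz.

The integrand becomes 4r z, so

    ∭_E (4z sqrt(x^2 + y^2)) dV = ∫_{0}^{2π} ∫_{0}^{4} ∫_{0}^{7} (4r z) · r dz dr dθ.

Inner (z): 98r^2.
Middle (r from 0 to 4): 6272/3.
Outer (θ): 12544π/3.

Therefore the triple integral equals 12544π/3.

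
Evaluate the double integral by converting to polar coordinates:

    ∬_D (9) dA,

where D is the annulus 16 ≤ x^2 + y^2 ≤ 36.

The region D is 4 ≤ r ≤ 6, 0 ≤ θ ≤ 2π in polar coordinates, where x = r cos(θ), y = r sin(θ), and dA = r dr dθ.

Under the substitution, the integrand becomes 9, so

    ∬_D (9) dA = ∫_{0}^{2π} ∫_{4}^{6} (9) · r dr dθ.

Inner integral (in r): ∫_{4}^{6} (9) · r dr = 90.

Outer integral (in θ): ∫_{0}^{2π} (90) dθ = 180π.

Therefore ∬_D (9) dA = 180π.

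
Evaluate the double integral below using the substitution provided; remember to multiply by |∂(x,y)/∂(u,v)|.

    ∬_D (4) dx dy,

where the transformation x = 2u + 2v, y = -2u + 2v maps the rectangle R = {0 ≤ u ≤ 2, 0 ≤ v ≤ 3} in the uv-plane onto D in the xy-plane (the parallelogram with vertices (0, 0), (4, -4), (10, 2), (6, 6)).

Compute the Jacobian determinant of (x, y) with respect to (u, v):

    ∂(x,y)/∂(u,v) = | 2  2 | = (2)(2) - (2)(-2) = 8.
                   | -2  2 |

Its absolute value is |J| = 8 (the area scaling factor).

Substituting x = 2u + 2v, y = -2u + 2v into the integrand,

    4 → 4,

so the integral becomes

    ∬_R (4) · |J| du dv = ∫_0^2 ∫_0^3 (32) dv du.

Inner (v): 96.
Outer (u): 192.

Therefore ∬_D (4) dx dy = 192.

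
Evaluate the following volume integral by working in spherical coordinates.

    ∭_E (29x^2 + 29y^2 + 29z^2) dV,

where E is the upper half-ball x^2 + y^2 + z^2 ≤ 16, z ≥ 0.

In spherical coordinates, x = ρ sin(φ) cos(θ), y = ρ sin(φ) sin(θ), z = ρ cos(φ), and dV = ρ^2 sin(φ) dρ dφ dθ.

The integrand becomes 29ρ^2, so

    ∭_E (29x^2 + 29y^2 + 29z^2) dV = ∫_{0}^{2π} ∫_{0}^{π/2} ∫_{0}^{4} (29ρ^2) · ρ^2 sin(φ) dρ dφ dθ.

Inner (ρ): 29696sin(φ)/5.
Middle (φ): 29696/5.
Outer (θ): 59392π/5.

Therefore the triple integral equals 59392π/5.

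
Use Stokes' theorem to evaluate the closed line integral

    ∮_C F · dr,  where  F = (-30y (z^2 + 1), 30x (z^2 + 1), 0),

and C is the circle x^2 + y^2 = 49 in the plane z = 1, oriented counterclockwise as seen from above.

Let S be the flat disk x^2 + y^2 ≤ 49 in the plane z = 1, with upward unit normal n̂ = ẑ. By Stokes' theorem,

    ∮_C F · dr = ∬_S (∇ × F) · n̂ dS = ∬_D (curl F)_z dA,

where D is the disk x^2 + y^2 ≤ 49.

Compute the curl of F = (-30y (z^2 + 1), 30x (z^2 + 1), 0):
    (∇ × F)_x = ∂F_z/∂y - ∂F_y/∂z = -60x z,
    (∇ × F)_y = ∂F_x/∂z - ∂F_z/∂x = -60y z,
    (∇ × F)_z = ∂F_y/∂x - ∂F_x/∂y = 60z^2 + 60.

On z = 1, (curl F)_z = 120.

Convert to polar (x = r cos θ, y = r sin θ, dA = r dr dθ); the integrand becomes 120, so

    ∬_D (curl F)_z dA = ∫_0^{2π} ∫_0^{7} (120) · r dr dθ.

Inner (r from 0 to 7): 2940.
Outer (θ from 0 to 2π): 5880π.

Therefore ∮_C F · dr = 5880π.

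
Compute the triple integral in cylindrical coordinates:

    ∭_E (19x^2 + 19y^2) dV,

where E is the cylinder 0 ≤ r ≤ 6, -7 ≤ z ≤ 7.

In cylindrical coordinates, x = r cos(θ), y = r sin(θ), z = z, and dV = r dr dθ dz.

The integrand becomes 19r^2, so

    ∭_E (19x^2 + 19y^2) dV = ∫_{0}^{2π} ∫_{0}^{6} ∫_{-7}^{7} (19r^2) · r dz dr dθ.

Inner (z): 266r^3.
Middle (r from 0 to 6): 86184.
Outer (θ): 172368π.

Therefore the triple integral equals 172368π.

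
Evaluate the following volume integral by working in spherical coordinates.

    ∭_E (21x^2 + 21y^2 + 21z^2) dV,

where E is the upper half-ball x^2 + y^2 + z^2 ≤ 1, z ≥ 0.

In spherical coordinates, x = ρ sin(φ) cos(θ), y = ρ sin(φ) sin(θ), z = ρ cos(φ), and dV = ρ^2 sin(φ) dρ dφ dθ.

The integrand becomes 21ρ^2, so

    ∭_E (21x^2 + 21y^2 + 21z^2) dV = ∫_{0}^{2π} ∫_{0}^{π/2} ∫_{0}^{1} (21ρ^2) · ρ^2 sin(φ) dρ dφ dθ.

Inner (ρ): 21sin(φ)/5.
Middle (φ): 21/5.
Outer (θ): 42π/5.

Therefore the triple integral equals 42π/5.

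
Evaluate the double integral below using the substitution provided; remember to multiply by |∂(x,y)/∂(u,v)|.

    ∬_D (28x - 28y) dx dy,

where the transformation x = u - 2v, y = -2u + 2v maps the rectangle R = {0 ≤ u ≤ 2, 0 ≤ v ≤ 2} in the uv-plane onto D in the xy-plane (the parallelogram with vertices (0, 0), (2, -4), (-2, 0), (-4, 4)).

Compute the Jacobian determinant of (x, y) with respect to (u, v):

    ∂(x,y)/∂(u,v) = | 1  -2 | = (1)(2) - (-2)(-2) = -2.
                   | -2  2 |

Its absolute value is |J| = 2 (the area scaling factor).

Substituting x = u - 2v, y = -2u + 2v into the integrand,

    28x - 28y → 84u - 112v,

so the integral becomes

    ∬_R (84u - 112v) · |J| du dv = ∫_0^2 ∫_0^2 (168u - 224v) dv du.

Inner (v): 336u - 448.
Outer (u): -224.

Therefore ∬_D (28x - 28y) dx dy = -224.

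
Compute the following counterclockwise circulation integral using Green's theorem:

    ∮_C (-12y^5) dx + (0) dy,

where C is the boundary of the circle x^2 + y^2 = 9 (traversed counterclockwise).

Green's theorem converts the closed line integral into a double integral over the enclosed region D:

    ∮_C P dx + Q dy = ∬_D (∂Q/∂x - ∂P/∂y) dA.

Here P = -12y^5, Q = 0, so

    ∂Q/∂x = 0,    ∂P/∂y = -60y^4,
    ∂Q/∂x - ∂P/∂y = 60y^4.

D is the region x^2 + y^2 ≤ 9. Evaluating the double integral:

In polar coordinates (x = r cos θ, y = r sin θ, dA = r dr dθ) the integrand becomes 60r^4sin(θ)^4, so

    ∬_D (60y^4) dA = ∫_0^{2π} ∫_0^{3} (60r^4sin(θ)^4) · r dr dθ.

Inner (r from 0 to 3): 7290sin(θ)^4.
Outer (θ from 0 to 2π): 10935π/2.

Therefore ∮_C P dx + Q dy = 10935π/2.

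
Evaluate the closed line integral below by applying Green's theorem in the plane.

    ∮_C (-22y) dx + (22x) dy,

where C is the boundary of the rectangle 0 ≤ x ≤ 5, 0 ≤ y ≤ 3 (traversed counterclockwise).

Green's theorem converts the closed line integral into a double integral over the enclosed region D:

    ∮_C P dx + Q dy = ∬_D (∂Q/∂x - ∂P/∂y) dA.

Here P = -22y, Q = 22x, so

    ∂Q/∂x = 22,    ∂P/∂y = -22,
    ∂Q/∂x - ∂P/∂y = 44.

D is the region 0 ≤ x ≤ 5, 0 ≤ y ≤ 3. Evaluating the double integral:

    ∬_D (44) dA = ∫_0^{5} ∫_0^{3} (44) dy dx.

Inner (y from 0 to 3): 132.
Outer (x from 0 to 5): 660.

Therefore ∮_C P dx + Q dy = 660.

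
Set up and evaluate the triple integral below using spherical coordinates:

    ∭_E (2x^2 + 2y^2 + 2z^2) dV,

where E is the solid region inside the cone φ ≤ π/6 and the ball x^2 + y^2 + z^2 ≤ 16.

In spherical coordinates, x = ρ sin(φ) cos(θ), y = ρ sin(φ) sin(θ), z = ρ cos(φ), and dV = ρ^2 sin(φ) dρ dφ dθ.

The integrand becomes 2ρ^2, so

    ∭_E (2x^2 + 2y^2 + 2z^2) dV = ∫_{0}^{2π} ∫_{0}^{π/6} ∫_{0}^{4} (2ρ^2) · ρ^2 sin(φ) dρ dφ dθ.

Inner (ρ): 2048sin(φ)/5.
Middle (φ): 2048/5 - 1024sqrt(3)/5.
Outer (θ): 2048π (2 - sqrt(3))/5.

Therefore the triple integral equals 2048π (2 - sqrt(3))/5.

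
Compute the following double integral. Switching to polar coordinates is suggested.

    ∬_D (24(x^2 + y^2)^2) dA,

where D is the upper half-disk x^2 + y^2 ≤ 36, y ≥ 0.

The region D is 0 ≤ r ≤ 6, 0 ≤ θ ≤ π in polar coordinates, where x = r cos(θ), y = r sin(θ), and dA = r dr dθ.

Under the substitution, the integrand becomes 24r^4, so

    ∬_D (24(x^2 + y^2)^2) dA = ∫_{0}^{π} ∫_{0}^{6} (24r^4) · r dr dθ.

Inner integral (in r): ∫_{0}^{6} (24r^4) · r dr = 186624.

Outer integral (in θ): ∫_{0}^{π} (186624) dθ = 186624π.

Therefore ∬_D (24(x^2 + y^2)^2) dA = 186624π.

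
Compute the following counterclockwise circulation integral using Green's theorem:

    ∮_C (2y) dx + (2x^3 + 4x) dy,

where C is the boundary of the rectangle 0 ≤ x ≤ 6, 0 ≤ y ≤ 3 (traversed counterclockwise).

Green's theorem converts the closed line integral into a double integral over the enclosed region D:

    ∮_C P dx + Q dy = ∬_D (∂Q/∂x - ∂P/∂y) dA.

Here P = 2y, Q = 2x^3 + 4x, so

    ∂Q/∂x = 6x^2 + 4,    ∂P/∂y = 2,
    ∂Q/∂x - ∂P/∂y = 6x^2 + 2.

D is the region 0 ≤ x ≤ 6, 0 ≤ y ≤ 3. Evaluating the double integral:

    ∬_D (6x^2 + 2) dA = ∫_0^{6} ∫_0^{3} (6x^2 + 2) dy dx.

Inner (y from 0 to 3): 18x^2 + 6.
Outer (x from 0 to 6): 1332.

Therefore ∮_C P dx + Q dy = 1332.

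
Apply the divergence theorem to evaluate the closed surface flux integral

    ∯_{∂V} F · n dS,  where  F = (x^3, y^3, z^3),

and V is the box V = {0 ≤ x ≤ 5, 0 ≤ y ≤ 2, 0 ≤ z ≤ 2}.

By the divergence theorem,

    ∯_{∂V} F · n dS = ∭_V (∇ · F) dV.

Compute the divergence:
    ∇ · F = ∂F_x/∂x + ∂F_y/∂y + ∂F_z/∂z = 3x^2 + 3y^2 + 3z^2.

V is a rectangular box, so dV = dx dy dz with 0 ≤ x ≤ 5, 0 ≤ y ≤ 2, 0 ≤ z ≤ 2.

Integrate (3x^2 + 3y^2 + 3z^2) over V as an iterated integral:

    ∭_V (∇·F) dV = ∫_0^{5} ∫_0^{2} ∫_0^{2} (3x^2 + 3y^2 + 3z^2) dz dy dx.

Inner (z from 0 to 2): 6x^2 + 6y^2 + 8.
Middle (y from 0 to 2): 12x^2 + 32.
Outer (x from 0 to 5): 660.

Therefore ∯_{∂V} F · n dS = 660.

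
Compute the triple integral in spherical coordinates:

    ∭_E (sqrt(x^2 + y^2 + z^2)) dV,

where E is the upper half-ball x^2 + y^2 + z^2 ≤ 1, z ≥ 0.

In spherical coordinates, x = ρ sin(φ) cos(θ), y = ρ sin(φ) sin(θ), z = ρ cos(φ), and dV = ρ^2 sin(φ) dρ dφ dθ.

The integrand becomes ρ, so

    ∭_E (sqrt(x^2 + y^2 + z^2)) dV = ∫_{0}^{2π} ∫_{0}^{π/2} ∫_{0}^{1} (ρ) · ρ^2 sin(φ) dρ dφ dθ.

Inner (ρ): sin(φ)/4.
Middle (φ): 1/4.
Outer (θ): π/2.

Therefore the triple integral equals π/2.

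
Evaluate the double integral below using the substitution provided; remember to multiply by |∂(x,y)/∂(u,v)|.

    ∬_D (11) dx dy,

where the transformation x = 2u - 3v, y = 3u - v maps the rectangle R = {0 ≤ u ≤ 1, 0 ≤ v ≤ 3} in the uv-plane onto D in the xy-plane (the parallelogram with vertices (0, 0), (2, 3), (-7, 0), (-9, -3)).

Compute the Jacobian determinant of (x, y) with respect to (u, v):

    ∂(x,y)/∂(u,v) = | 2  -3 | = (2)(-1) - (-3)(3) = 7.
                   | 3  -1 |

Its absolute value is |J| = 7 (the area scaling factor).

Substituting x = 2u - 3v, y = 3u - v into the integrand,

    11 → 11,

so the integral becomes

    ∬_R (11) · |J| du dv = ∫_0^1 ∫_0^3 (77) dv du.

Inner (v): 231.
Outer (u): 231.

Therefore ∬_D (11) dx dy = 231.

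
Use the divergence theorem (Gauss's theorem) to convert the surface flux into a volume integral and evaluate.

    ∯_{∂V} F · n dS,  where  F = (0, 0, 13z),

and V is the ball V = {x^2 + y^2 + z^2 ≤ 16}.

By the divergence theorem,

    ∯_{∂V} F · n dS = ∭_V (∇ · F) dV.

Compute the divergence:
    ∇ · F = ∂F_x/∂x + ∂F_y/∂y + ∂F_z/∂z = 0 + 0 + 13 = 13.

In spherical coordinates, x = ρ sin(φ) cos(θ), y = ρ sin(φ) sin(θ), z = ρ cos(φ), dV = ρ^2 sin(φ) dρ dφ dθ, with 0 ≤ ρ ≤ 4, 0 ≤ φ ≤ π, 0 ≤ θ ≤ 2π.

The integrand, after substitution and multiplying by the volume element, becomes (13) · ρ^2 sin(φ), so

    ∭_V (∇·F) dV = ∫_0^{2π} ∫_0^{π} ∫_0^{4} (13) · ρ^2 sin(φ) dρ dφ dθ.

Inner (ρ from 0 to 4): 832sin(φ)/3.
Middle (φ from 0 to π): 1664/3.
Outer (θ from 0 to 2π): 3328π/3.

Therefore ∯_{∂V} F · n dS = 3328π/3.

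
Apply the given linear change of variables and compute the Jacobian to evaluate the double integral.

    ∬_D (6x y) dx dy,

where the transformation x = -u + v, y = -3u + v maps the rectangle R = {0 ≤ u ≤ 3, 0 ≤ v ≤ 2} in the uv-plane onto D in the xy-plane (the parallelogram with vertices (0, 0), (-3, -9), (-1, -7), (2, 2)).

Compute the Jacobian determinant of (x, y) with respect to (u, v):

    ∂(x,y)/∂(u,v) = | -1  1 | = (-1)(1) - (1)(-3) = 2.
                   | -3  1 |

Its absolute value is |J| = 2 (the area scaling factor).

Substituting x = -u + v, y = -3u + v into the integrand,

    6x y → 18u^2 - 24u v + 6v^2,

so the integral becomes

    ∬_R (18u^2 - 24u v + 6v^2) · |J| du dv = ∫_0^3 ∫_0^2 (36u^2 - 48u v + 12v^2) dv du.

Inner (v): 72u^2 - 96u + 32.
Outer (u): 312.

Therefore ∬_D (6x y) dx dy = 312.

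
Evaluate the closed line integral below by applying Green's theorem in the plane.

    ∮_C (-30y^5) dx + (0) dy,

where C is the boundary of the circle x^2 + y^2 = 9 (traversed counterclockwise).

Green's theorem converts the closed line integral into a double integral over the enclosed region D:

    ∮_C P dx + Q dy = ∬_D (∂Q/∂x - ∂P/∂y) dA.

Here P = -30y^5, Q = 0, so

    ∂Q/∂x = 0,    ∂P/∂y = -150y^4,
    ∂Q/∂x - ∂P/∂y = 150y^4.

D is the region x^2 + y^2 ≤ 9. Evaluating the double integral:

In polar coordinates (x = r cos θ, y = r sin θ, dA = r dr dθ) the integrand becomes 150r^4sin(θ)^4, so

    ∬_D (150y^4) dA = ∫_0^{2π} ∫_0^{3} (150r^4sin(θ)^4) · r dr dθ.

Inner (r from 0 to 3): 18225sin(θ)^4.
Outer (θ from 0 to 2π): 54675π/4.

Therefore ∮_C P dx + Q dy = 54675π/4.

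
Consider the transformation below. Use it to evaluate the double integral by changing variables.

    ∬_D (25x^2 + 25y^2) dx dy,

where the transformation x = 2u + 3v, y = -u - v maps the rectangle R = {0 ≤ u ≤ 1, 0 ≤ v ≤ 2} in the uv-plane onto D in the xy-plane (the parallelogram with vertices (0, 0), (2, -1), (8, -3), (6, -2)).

Compute the Jacobian determinant of (x, y) with respect to (u, v):

    ∂(x,y)/∂(u,v) = | 2  3 | = (2)(-1) - (3)(-1) = 1.
                   | -1  -1 |

Its absolute value is |J| = 1 (the area scaling factor).

Substituting x = 2u + 3v, y = -u - v into the integrand,

    25x^2 + 25y^2 → 125u^2 + 350u v + 250v^2,

so the integral becomes

    ∬_R (125u^2 + 350u v + 250v^2) · |J| du dv = ∫_0^1 ∫_0^2 (125u^2 + 350u v + 250v^2) dv du.

Inner (v): 250u^2 + 700u + 2000/3.
Outer (u): 1100.

Therefore ∬_D (25x^2 + 25y^2) dx dy = 1100.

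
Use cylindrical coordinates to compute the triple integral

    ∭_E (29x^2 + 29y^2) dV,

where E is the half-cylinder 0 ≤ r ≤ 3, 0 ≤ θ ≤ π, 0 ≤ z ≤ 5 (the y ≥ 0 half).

In cylindrical coordinates, x = r cos(θ), y = r sin(θ), z = z, and dV = r dr dθ dz.

The integrand becomes 29r^2, so

    ∭_E (29x^2 + 29y^2) dV = ∫_{0}^{π} ∫_{0}^{3} ∫_{0}^{5} (29r^2) · r dz dr dθ.

Inner (z): 145r^3.
Middle (r from 0 to 3): 11745/4.
Outer (θ): 11745π/4.

Therefore the triple integral equals 11745π/4.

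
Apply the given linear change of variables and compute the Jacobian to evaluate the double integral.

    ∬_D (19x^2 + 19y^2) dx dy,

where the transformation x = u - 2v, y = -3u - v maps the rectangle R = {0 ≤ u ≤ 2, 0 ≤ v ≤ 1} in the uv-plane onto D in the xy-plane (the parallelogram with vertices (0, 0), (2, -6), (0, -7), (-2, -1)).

Compute the Jacobian determinant of (x, y) with respect to (u, v):

    ∂(x,y)/∂(u,v) = | 1  -2 | = (1)(-1) - (-2)(-3) = -7.
                   | -3  -1 |

Its absolute value is |J| = 7 (the area scaling factor).

Substituting x = u - 2v, y = -3u - v into the integrand,

    19x^2 + 19y^2 → 190u^2 + 38u v + 95v^2,

so the integral becomes

    ∬_R (190u^2 + 38u v + 95v^2) · |J| du dv = ∫_0^2 ∫_0^1 (1330u^2 + 266u v + 665v^2) dv du.

Inner (v): 1330u^2 + 133u + 665/3.
Outer (u): 4256.

Therefore ∬_D (19x^2 + 19y^2) dx dy = 4256.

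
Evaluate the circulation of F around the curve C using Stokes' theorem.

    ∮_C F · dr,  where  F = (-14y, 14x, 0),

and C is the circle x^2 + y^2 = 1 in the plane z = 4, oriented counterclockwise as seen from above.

Let S be the flat disk x^2 + y^2 ≤ 1 in the plane z = 4, with upward unit normal n̂ = ẑ. By Stokes' theorem,

    ∮_C F · dr = ∬_S (∇ × F) · n̂ dS = ∬_D (curl F)_z dA,

where D is the disk x^2 + y^2 ≤ 1.

Compute the curl of F = (-14y, 14x, 0):
    (∇ × F)_x = ∂F_z/∂y - ∂F_y/∂z = 0,
    (∇ × F)_y = ∂F_x/∂z - ∂F_z/∂x = 0,
    (∇ × F)_z = ∂F_y/∂x - ∂F_x/∂y = 28.

On z = 4, (curl F)_z = 28.

Convert to polar (x = r cos θ, y = r sin θ, dA = r dr dθ); the integrand becomes 28, so

    ∬_D (curl F)_z dA = ∫_0^{2π} ∫_0^{1} (28) · r dr dθ.

Inner (r from 0 to 1): 14.
Outer (θ from 0 to 2π): 28π.

Therefore ∮_C F · dr = 28π.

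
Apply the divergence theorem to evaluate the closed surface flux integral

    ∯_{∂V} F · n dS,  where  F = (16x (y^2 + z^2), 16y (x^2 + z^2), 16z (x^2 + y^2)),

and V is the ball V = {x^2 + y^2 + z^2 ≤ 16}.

By the divergence theorem,

    ∯_{∂V} F · n dS = ∭_V (∇ · F) dV.

Compute the divergence:
    ∇ · F = ∂F_x/∂x + ∂F_y/∂y + ∂F_z/∂z = 16y^2 + 16z^2 + 16x^2 + 16z^2 + 16x^2 + 16y^2 = 32x^2 + 32y^2 + 32z^2.

In spherical coordinates, x = ρ sin(φ) cos(θ), y = ρ sin(φ) sin(θ), z = ρ cos(φ), dV = ρ^2 sin(φ) dρ dφ dθ, with 0 ≤ ρ ≤ 4, 0 ≤ φ ≤ π, 0 ≤ θ ≤ 2π.

The integrand, after substitution and multiplying by the volume element, becomes (32ρ^2) · ρ^2 sin(φ), so

    ∭_V (∇·F) dV = ∫_0^{2π} ∫_0^{π} ∫_0^{4} (32ρ^2) · ρ^2 sin(φ) dρ dφ dθ.

Inner (ρ from 0 to 4): 32768sin(φ)/5.
Middle (φ from 0 to π): 65536/5.
Outer (θ from 0 to 2π): 131072π/5.

Therefore ∯_{∂V} F · n dS = 131072π/5.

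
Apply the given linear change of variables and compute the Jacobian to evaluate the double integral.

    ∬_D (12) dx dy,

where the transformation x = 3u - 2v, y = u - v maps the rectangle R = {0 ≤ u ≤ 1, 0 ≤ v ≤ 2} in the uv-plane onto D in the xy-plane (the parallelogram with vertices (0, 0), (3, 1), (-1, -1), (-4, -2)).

Compute the Jacobian determinant of (x, y) with respect to (u, v):

    ∂(x,y)/∂(u,v) = | 3  -2 | = (3)(-1) - (-2)(1) = -1.
                   | 1  -1 |

Its absolute value is |J| = 1 (the area scaling factor).

Substituting x = 3u - 2v, y = u - v into the integrand,

    12 → 12,

so the integral becomes

    ∬_R (12) · |J| du dv = ∫_0^1 ∫_0^2 (12) dv du.

Inner (v): 24.
Outer (u): 24.

Therefore ∬_D (12) dx dy = 24.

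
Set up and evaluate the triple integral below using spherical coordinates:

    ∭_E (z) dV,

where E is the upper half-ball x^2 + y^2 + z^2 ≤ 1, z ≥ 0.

In spherical coordinates, x = ρ sin(φ) cos(θ), y = ρ sin(φ) sin(θ), z = ρ cos(φ), and dV = ρ^2 sin(φ) dρ dφ dθ.

The integrand becomes ρ cos(φ), so

    ∭_E (z) dV = ∫_{0}^{2π} ∫_{0}^{π/2} ∫_{0}^{1} (ρ cos(φ)) · ρ^2 sin(φ) dρ dφ dθ.

Inner (ρ): sin(2φ)/8.
Middle (φ): 1/8.
Outer (θ): π/4.

Therefore the triple integral equals π/4.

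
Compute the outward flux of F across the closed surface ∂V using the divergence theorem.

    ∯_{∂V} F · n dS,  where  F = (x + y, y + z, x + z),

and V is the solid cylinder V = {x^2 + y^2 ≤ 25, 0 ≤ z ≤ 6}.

By the divergence theorem,

    ∯_{∂V} F · n dS = ∭_V (∇ · F) dV.

Compute the divergence:
    ∇ · F = ∂F_x/∂x + ∂F_y/∂y + ∂F_z/∂z = 1 + 1 + 1 = 3.

In cylindrical coordinates, x = r cos(θ), y = r sin(θ), z = z, dV = r dr dθ dz, with 0 ≤ r ≤ 5, 0 ≤ θ ≤ 2π, 0 ≤ z ≤ 6.

The integrand, after substitution and multiplying by the volume element, becomes (3) · r, so

    ∭_V (∇·F) dV = ∫_0^{2π} ∫_0^{5} ∫_0^{6} (3) · r dz dr dθ.

Inner (z from 0 to 6): 18r.
Middle (r from 0 to 5): 225.
Outer (θ from 0 to 2π): 450π.

Therefore ∯_{∂V} F · n dS = 450π.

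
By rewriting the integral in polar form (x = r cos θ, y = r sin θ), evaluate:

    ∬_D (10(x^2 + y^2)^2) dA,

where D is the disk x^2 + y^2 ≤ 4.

The region D is 0 ≤ r ≤ 2, 0 ≤ θ ≤ 2π in polar coordinates, where x = r cos(θ), y = r sin(θ), and dA = r dr dθ.

Under the substitution, the integrand becomes 10r^4, so

    ∬_D (10(x^2 + y^2)^2) dA = ∫_{0}^{2π} ∫_{0}^{2} (10r^4) · r dr dθ.

Inner integral (in r): ∫_{0}^{2} (10r^4) · r dr = 320/3.

Outer integral (in θ): ∫_{0}^{2π} (320/3) dθ = 640π/3.

Therefore ∬_D (10(x^2 + y^2)^2) dA = 640π/3.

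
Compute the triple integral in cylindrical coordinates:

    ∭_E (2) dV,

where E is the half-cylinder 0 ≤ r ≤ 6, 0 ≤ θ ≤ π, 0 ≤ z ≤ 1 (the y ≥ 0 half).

In cylindrical coordinates, x = r cos(θ), y = r sin(θ), z = z, and dV = r dr dθ dz.

The integrand becomes 2, so

    ∭_E (2) dV = ∫_{0}^{π} ∫_{0}^{6} ∫_{0}^{1} (2) · r dz dr dθ.

Inner (z): 2r.
Middle (r from 0 to 6): 36.
Outer (θ): 36π.

Therefore the triple integral equals 36π.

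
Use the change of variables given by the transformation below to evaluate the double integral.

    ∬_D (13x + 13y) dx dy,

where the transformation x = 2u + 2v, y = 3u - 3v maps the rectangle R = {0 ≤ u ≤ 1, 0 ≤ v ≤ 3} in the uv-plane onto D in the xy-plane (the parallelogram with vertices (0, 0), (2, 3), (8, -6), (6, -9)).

Compute the Jacobian determinant of (x, y) with respect to (u, v):

    ∂(x,y)/∂(u,v) = | 2  2 | = (2)(-3) - (2)(3) = -12.
                   | 3  -3 |

Its absolute value is |J| = 12 (the area scaling factor).

Substituting x = 2u + 2v, y = 3u - 3v into the integrand,

    13x + 13y → 65u - 13v,

so the integral becomes

    ∬_R (65u - 13v) · |J| du dv = ∫_0^1 ∫_0^3 (780u - 156v) dv du.

Inner (v): 2340u - 702.
Outer (u): 468.

Therefore ∬_D (13x + 13y) dx dy = 468.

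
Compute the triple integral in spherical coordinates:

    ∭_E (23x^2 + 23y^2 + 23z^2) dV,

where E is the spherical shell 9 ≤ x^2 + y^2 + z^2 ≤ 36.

In spherical coordinates, x = ρ sin(φ) cos(θ), y = ρ sin(φ) sin(θ), z = ρ cos(φ), and dV = ρ^2 sin(φ) dρ dφ dθ.

The integrand becomes 23ρ^2, so

    ∭_E (23x^2 + 23y^2 + 23z^2) dV = ∫_{0}^{2π} ∫_{0}^{π} ∫_{3}^{6} (23ρ^2) · ρ^2 sin(φ) dρ dφ dθ.

Inner (ρ): 173259sin(φ)/5.
Middle (φ): 346518/5.
Outer (θ): 693036π/5.

Therefore the triple integral equals 693036π/5.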